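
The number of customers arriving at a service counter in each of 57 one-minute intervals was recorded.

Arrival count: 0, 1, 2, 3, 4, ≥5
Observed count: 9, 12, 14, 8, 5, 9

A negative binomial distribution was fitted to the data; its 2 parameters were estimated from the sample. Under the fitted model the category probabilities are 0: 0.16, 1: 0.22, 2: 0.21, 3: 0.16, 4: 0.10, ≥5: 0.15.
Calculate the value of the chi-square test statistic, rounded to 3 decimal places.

0.616

Expected counts E_i = n·p_i: 57×0.16 = 9.12, 57×0.22 = 12.54, 57×0.21 = 11.97, 57×0.16 = 9.12, 57×0.10 = 5.7, 57×0.15 = 8.55.
cat         O        E   (O−E)²/E
0           9     9.12     0.0016
1          12    12.54     0.0233
2          14    11.97     0.3443
3           8     9.12     0.1375
4           5      5.7     0.0860
≥5          9     8.55     0.0237
Sum = 0.616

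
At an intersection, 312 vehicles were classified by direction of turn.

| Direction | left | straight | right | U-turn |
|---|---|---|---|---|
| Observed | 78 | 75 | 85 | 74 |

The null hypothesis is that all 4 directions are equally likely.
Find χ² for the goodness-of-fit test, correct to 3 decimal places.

0.949

Under H₀ each category has probability 1/4, so each expected count is 312/4 = 78.
cat           O        E   (O−E)²/E
left         78       78     0.0000
straight     75       78     0.1154
right        85       78     0.6282
U-turn       74       78     0.2051
Sum = 0.949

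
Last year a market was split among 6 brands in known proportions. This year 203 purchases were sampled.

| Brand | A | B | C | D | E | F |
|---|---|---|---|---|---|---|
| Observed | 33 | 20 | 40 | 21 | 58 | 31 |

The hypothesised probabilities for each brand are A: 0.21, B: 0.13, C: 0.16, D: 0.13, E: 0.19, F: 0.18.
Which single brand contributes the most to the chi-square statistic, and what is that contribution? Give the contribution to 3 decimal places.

Expected counts E_i = n·p_i: 203×0.21 = 42.63, 203×0.13 = 26.39, 203×0.16 = 32.48, 203×0.13 = 26.39, 203×0.19 = 38.57, 203×0.18 = 36.54.
χ² = (33−42.63)²/42.63 + (20−26.39)²/26.39 + (40−32.48)²/32.48 + (21−26.39)²/26.39 + (58−38.57)²/38.57 + (31−36.54)²/36.54
   = 2.1754 + 1.5473 + 1.7411 + 1.1009 + 9.7880 + 0.8399
The largest term is for E: 9.788.

E, 9.788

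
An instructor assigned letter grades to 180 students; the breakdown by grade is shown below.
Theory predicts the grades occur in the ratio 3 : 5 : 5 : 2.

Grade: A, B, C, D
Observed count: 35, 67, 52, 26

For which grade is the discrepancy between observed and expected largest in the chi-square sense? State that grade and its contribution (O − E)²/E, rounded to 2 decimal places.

Ratio total = 15. Expected counts: 180×3/15 = 36, 180×5/15 = 60, 180×5/15 = 60, 180×2/15 = 24.
χ² = (35−36)²/36 + (67−60)²/60 + (52−60)²/60 + (26−24)²/24
   = 0.028 + 0.817 + 1.067 + 0.167
The largest term is for C: 1.07.

C, 1.07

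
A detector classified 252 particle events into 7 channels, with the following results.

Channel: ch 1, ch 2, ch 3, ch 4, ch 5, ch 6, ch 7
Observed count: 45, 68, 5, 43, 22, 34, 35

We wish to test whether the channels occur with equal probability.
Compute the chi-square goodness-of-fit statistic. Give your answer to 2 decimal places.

Expected count for each of the 7 categories: 252/7 = 36.
cat         O        E   (O−E)²/E
ch 1       45       36      2.250
ch 2       68       36     28.444
ch 3        5       36     26.694
ch 4       43       36      1.361
ch 5       22       36      5.444
ch 6       34       36      0.111
ch 7       35       36      0.028
Sum = 64.33

64.33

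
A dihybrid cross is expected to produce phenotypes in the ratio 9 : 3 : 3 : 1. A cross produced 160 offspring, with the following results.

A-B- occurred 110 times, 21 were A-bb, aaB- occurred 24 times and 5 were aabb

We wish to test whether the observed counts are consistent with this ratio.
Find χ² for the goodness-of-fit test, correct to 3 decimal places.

10.844

Ratio total = 16. Expected counts: 160×9/16 = 90, 160×3/16 = 30, 160×3/16 = 30, 160×1/16 = 10.
A-B-: (110 − 90)²/90 = 400/90 = 4.4444
A-bb: (21 − 30)²/30 = 81/30 = 2.7000
aaB-: (24 − 30)²/30 = 36/30 = 1.2000
aabb: (5 − 10)²/10 = 25/10 = 2.5000
Sum = 10.844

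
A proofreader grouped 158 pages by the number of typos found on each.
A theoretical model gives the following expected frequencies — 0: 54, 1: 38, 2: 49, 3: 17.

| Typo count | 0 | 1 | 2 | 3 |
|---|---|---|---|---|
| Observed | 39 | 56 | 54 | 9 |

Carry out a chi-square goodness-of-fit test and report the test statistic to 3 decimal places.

χ² = (39−54)²/54 + (56−38)²/38 + (54−49)²/49 + (9−17)²/17
   = 4.1667 + 8.5263 + 0.5102 + 3.7647
Sum = 16.968

16.968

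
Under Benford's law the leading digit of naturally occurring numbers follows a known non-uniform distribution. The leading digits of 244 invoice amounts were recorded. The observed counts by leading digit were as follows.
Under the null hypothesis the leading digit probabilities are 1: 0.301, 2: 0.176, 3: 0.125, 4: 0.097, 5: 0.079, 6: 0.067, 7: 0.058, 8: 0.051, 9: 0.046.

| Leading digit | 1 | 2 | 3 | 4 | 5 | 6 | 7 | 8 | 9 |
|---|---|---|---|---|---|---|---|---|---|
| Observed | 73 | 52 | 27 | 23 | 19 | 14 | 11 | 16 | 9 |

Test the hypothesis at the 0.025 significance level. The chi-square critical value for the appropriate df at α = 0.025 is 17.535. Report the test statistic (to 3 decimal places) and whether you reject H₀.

Expected counts E_i = n·p_i: 244×0.301 = 73.444, 244×0.176 = 42.944, 244×0.125 = 30.5, 244×0.097 = 23.668, 244×0.079 = 19.276, 244×0.067 = 16.348, 244×0.058 = 14.152, 244×0.051 = 12.444, 244×0.046 = 11.224.
cat         O        E   (O−E)²/E
1          73   73.444     0.0027
2          52   42.944     1.9097
3          27     30.5     0.4016
4          23   23.668     0.0189
5          19   19.276     0.0040
6          14   16.348     0.3372
7          11   14.152     0.7020
8          16   12.444     1.0162
9           9   11.224     0.4407
Sum = 4.833
df = 8. Since 4.833 < 17.535, we do not reject H₀.

4.833; do not reject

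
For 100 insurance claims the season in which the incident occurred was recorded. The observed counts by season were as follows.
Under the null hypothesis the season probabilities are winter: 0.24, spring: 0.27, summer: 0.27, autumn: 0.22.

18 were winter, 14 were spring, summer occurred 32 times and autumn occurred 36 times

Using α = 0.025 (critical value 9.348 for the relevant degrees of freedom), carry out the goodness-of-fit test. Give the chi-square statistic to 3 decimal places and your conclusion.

Expected counts E_i = n·p_i: 100×0.24 = 24, 100×0.27 = 27, 100×0.27 = 27, 100×0.22 = 22.
winter: (18 − 24)²/24 = 36/24 = 1.5000
spring: (14 − 27)²/27 = 169/27 = 6.2593
summer: (32 − 27)²/27 = 25/27 = 0.9259
autumn: (36 − 22)²/22 = 196/22 = 8.9091
Sum = 17.594
df = 3. Since 17.594 > 9.348, we reject H₀.

17.594; reject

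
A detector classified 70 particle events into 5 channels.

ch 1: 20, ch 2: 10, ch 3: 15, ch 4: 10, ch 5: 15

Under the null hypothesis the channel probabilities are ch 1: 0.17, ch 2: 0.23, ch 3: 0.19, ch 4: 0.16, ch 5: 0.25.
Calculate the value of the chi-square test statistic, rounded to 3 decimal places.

Expected counts E_i = n·p_i: 70×0.17 = 11.9, 70×0.23 = 16.1, 70×0.19 = 13.3, 70×0.16 = 11.2, 70×0.25 = 17.5.
χ² = (20−11.9)²/11.9 + (10−16.1)²/16.1 + (15−13.3)²/13.3 + (10−11.2)²/11.2 + (15−17.5)²/17.5
   = 5.5134 + 2.3112 + 0.2173 + 0.1286 + 0.3571
Sum = 8.528

8.528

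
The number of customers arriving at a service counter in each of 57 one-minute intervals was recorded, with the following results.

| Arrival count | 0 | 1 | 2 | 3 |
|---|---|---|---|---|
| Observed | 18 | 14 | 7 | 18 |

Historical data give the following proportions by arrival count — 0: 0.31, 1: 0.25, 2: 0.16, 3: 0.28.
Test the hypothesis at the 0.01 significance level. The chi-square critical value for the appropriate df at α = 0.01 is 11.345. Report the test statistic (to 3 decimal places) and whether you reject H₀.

0.764; do not reject

Expected counts E_i = n·p_i: 57×0.31 = 17.67, 57×0.25 = 14.25, 57×0.16 = 9.12, 57×0.28 = 15.96.
0: (18 − 17.67)²/17.67 = 0.1089/17.67 = 0.0062
1: (14 − 14.25)²/14.25 = 0.0625/14.25 = 0.0044
2: (7 − 9.12)²/9.12 = 4.4944/9.12 = 0.4928
3: (18 − 15.96)²/15.96 = 4.1616/15.96 = 0.2608
Sum = 0.764
df = 3. Since 0.764 < 11.345, we do not reject H₀.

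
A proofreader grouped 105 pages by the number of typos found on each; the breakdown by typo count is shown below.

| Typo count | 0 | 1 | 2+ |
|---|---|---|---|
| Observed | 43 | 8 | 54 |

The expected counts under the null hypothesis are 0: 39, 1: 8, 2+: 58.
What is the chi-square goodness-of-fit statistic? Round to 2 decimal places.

χ² = (43−39)²/39 + (8−8)²/8 + (54−58)²/58
   = 0.410 + 0.000 + 0.276
Sum = 0.69

0.69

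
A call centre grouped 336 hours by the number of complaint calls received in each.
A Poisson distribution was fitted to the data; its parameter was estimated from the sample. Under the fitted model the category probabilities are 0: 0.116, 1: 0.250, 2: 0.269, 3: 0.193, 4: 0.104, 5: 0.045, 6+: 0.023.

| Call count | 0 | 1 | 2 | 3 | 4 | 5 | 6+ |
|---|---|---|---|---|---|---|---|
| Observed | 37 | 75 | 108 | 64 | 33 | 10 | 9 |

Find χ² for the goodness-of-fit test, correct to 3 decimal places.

Expected counts E_i = n·p_i: 336×0.116 = 38.976, 336×0.250 = 84, 336×0.269 = 90.384, 336×0.193 = 64.848, 336×0.104 = 34.944, 336×0.045 = 15.12, 336×0.023 = 7.728.
χ² = (37−38.976)²/38.976 + (75−84)²/84 + (108−90.384)²/90.384 + (64−64.848)²/64.848 + (33−34.944)²/34.944 + (10−15.12)²/15.12 + (9−7.728)²/7.728
   = 0.1002 + 0.9643 + 3.4334 + 0.0111 + 0.1081 + 1.7338 + 0.2094
Sum = 6.560

6.560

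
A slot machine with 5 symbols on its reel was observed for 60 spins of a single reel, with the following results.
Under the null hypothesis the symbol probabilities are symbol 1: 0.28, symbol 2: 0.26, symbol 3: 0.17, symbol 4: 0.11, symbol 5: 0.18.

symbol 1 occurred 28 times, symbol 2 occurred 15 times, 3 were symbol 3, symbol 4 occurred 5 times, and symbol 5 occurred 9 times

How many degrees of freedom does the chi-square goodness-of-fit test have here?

4

There are k = 5 categories and no parameters were estimated from the data, so df = 5 − 1 = 4.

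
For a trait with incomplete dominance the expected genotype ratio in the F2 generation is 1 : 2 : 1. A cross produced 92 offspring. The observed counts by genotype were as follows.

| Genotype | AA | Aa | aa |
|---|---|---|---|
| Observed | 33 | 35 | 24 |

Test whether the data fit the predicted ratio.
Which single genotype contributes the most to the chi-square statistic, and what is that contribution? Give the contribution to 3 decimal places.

Ratio total = 4. Expected counts: 92×1/4 = 23, 92×2/4 = 46, 92×1/4 = 23.
AA: (33 − 23)²/23 = 100/23 = 4.3478
Aa: (35 − 46)²/46 = 121/46 = 2.6304
aa: (24 − 23)²/23 = 1/23 = 0.0435
The largest term is for AA: 4.348.

AA, 4.348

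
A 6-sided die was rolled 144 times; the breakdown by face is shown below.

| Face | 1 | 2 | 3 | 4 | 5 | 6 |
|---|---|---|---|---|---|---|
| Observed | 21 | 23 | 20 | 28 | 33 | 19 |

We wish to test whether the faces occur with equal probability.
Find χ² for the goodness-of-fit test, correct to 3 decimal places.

Under H₀ each category has probability 1/6, so each expected count is 144/6 = 24.
χ² = (21−24)²/24 + (23−24)²/24 + (20−24)²/24 + (28−24)²/24 + (33−24)²/24 + (19−24)²/24
   = 0.3750 + 0.0417 + 0.6667 + 0.6667 + 3.3750 + 1.0417
Sum = 6.167

6.167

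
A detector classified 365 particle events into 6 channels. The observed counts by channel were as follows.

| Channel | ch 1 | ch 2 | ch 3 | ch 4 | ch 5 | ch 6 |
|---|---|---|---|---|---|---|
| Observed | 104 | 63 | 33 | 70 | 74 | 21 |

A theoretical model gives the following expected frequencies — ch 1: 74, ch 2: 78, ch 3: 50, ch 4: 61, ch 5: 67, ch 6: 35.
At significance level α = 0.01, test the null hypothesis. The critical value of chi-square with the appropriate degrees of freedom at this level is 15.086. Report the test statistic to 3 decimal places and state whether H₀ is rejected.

28.486; reject

cat         O        E   (O−E)²/E
ch 1      104       74    12.1622
ch 2       63       78     2.8846
ch 3       33       50     5.7800
ch 4       70       61     1.3279
ch 5       74       67     0.7313
ch 6       21       35     5.6000
Sum = 28.486
df = 5. Since 28.486 > 15.086, we reject H₀.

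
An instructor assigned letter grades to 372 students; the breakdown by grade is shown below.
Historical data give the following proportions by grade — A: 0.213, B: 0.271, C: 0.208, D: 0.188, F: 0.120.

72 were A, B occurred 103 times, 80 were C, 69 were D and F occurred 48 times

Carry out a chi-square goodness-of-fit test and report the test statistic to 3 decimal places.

1.063

Expected counts E_i = n·p_i: 372×0.213 = 79.236, 372×0.271 = 100.812, 372×0.208 = 77.376, 372×0.188 = 69.936, 372×0.120 = 44.64.
A: (72 − 79.236)²/79.236 = 52.359696/79.236 = 0.6608
B: (103 − 100.812)²/100.812 = 4.787344/100.812 = 0.0475
C: (80 − 77.376)²/77.376 = 6.885376/77.376 = 0.0890
D: (69 − 69.936)²/69.936 = 0.876096/69.936 = 0.0125
F: (48 − 44.64)²/44.64 = 11.2896/44.64 = 0.2529
Sum = 1.063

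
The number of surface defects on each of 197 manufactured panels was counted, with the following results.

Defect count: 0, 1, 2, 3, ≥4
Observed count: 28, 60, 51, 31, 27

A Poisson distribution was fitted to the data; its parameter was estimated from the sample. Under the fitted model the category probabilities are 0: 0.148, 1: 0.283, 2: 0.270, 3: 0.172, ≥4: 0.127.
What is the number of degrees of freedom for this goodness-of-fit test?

3

There are k = 5 categories and 1 parameter estimated from the data, so df = 5 − 1 − 1 = 3.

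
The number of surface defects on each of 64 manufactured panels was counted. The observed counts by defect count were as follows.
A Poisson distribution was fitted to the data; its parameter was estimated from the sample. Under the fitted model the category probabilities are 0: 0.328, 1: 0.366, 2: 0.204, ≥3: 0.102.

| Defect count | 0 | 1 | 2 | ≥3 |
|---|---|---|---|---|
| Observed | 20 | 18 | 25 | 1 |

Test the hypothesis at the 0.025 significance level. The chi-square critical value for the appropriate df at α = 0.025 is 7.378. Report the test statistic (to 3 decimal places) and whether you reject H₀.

16.911; reject

Expected counts E_i = n·p_i: 64×0.328 = 20.992, 64×0.366 = 23.424, 64×0.204 = 13.056, 64×0.102 = 6.528.
χ² = (20−20.992)²/20.992 + (18−23.424)²/23.424 + (25−13.056)²/13.056 + (1−6.528)²/6.528
   = 0.0469 + 1.2560 + 10.9267 + 4.6812
Sum = 16.911
df = 2. Since 16.911 > 7.378, we reject H₀.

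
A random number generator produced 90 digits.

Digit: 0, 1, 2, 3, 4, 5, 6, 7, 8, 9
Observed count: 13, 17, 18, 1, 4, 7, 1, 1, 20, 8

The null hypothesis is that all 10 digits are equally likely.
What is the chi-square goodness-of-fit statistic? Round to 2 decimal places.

Under H₀ each category has probability 1/10, so each expected count is 90/10 = 9.
cat         O        E   (O−E)²/E
0          13        9      1.778
1          17        9      7.111
2          18        9      9.000
3           1        9      7.111
4           4        9      2.778
5           7        9      0.444
6           1        9      7.111
7           1        9      7.111
8          20        9     13.444
9           8        9      0.111
Sum = 56.00

56.00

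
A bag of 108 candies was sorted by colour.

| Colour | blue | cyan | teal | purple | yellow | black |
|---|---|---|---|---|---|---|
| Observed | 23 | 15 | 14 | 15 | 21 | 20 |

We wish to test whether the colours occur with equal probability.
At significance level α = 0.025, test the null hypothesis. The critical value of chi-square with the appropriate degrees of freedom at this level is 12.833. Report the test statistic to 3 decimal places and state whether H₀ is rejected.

Under H₀ each category has probability 1/6, so each expected count is 108/6 = 18.
χ² = (23−18)²/18 + (15−18)²/18 + (14−18)²/18 + (15−18)²/18 + (21−18)²/18 + (20−18)²/18
   = 1.3889 + 0.5000 + 0.8889 + 0.5000 + 0.5000 + 0.2222
Sum = 4.000
df = 5. Since 4.000 < 12.833, we do not reject H₀.

4.000; do not reject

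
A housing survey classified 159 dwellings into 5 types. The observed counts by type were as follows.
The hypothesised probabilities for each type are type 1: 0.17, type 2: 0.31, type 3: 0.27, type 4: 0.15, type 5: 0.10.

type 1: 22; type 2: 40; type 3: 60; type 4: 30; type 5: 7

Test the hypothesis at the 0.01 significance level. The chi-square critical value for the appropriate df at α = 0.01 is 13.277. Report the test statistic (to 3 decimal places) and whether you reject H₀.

Expected counts E_i = n·p_i: 159×0.17 = 27.03, 159×0.31 = 49.29, 159×0.27 = 42.93, 159×0.15 = 23.85, 159×0.10 = 15.9.
type 1: (22 − 27.03)²/27.03 = 25.3009/27.03 = 0.9360
type 2: (40 − 49.29)²/49.29 = 86.3041/49.29 = 1.7509
type 3: (60 − 42.93)²/42.93 = 291.3849/42.93 = 6.7874
type 4: (30 − 23.85)²/23.85 = 37.8225/23.85 = 1.5858
type 5: (7 − 15.9)²/15.9 = 79.21/15.9 = 4.9818
Sum = 16.042
df = 4. Since 16.042 > 13.277, we reject H₀.

16.042; reject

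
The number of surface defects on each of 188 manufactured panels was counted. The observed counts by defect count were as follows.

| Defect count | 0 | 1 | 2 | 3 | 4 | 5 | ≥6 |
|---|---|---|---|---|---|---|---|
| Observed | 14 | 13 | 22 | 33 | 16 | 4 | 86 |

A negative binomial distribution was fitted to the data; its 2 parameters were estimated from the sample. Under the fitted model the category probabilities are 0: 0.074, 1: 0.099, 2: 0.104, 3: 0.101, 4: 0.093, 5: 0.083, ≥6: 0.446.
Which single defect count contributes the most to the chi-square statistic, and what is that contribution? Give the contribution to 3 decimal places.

3, 10.340

Expected counts E_i = n·p_i: 188×0.074 = 13.912, 188×0.099 = 18.612, 188×0.104 = 19.552, 188×0.101 = 18.988, 188×0.093 = 17.484, 188×0.083 = 15.604, 188×0.446 = 83.848.
0: (14 − 13.912)²/13.912 = 0.007744/13.912 = 0.0006
1: (13 − 18.612)²/18.612 = 31.494544/18.612 = 1.6922
2: (22 − 19.552)²/19.552 = 5.992704/19.552 = 0.3065
3: (33 − 18.988)²/18.988 = 196.336144/18.988 = 10.3400
4: (16 − 17.484)²/17.484 = 2.202256/17.484 = 0.1260
5: (4 − 15.604)²/15.604 = 134.652816/15.604 = 8.6294
≥6: (86 − 83.848)²/83.848 = 4.631104/83.848 = 0.0552
The largest term is for 3: 10.340.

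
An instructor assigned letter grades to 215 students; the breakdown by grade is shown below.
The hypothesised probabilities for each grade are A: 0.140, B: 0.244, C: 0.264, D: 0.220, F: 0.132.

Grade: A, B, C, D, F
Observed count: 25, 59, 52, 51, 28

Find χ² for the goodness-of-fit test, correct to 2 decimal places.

2.37

Expected counts E_i = n·p_i: 215×0.140 = 30.1, 215×0.244 = 52.46, 215×0.264 = 56.76, 215×0.220 = 47.3, 215×0.132 = 28.38.
cat         O        E   (O−E)²/E
A          25     30.1      0.864
B          59    52.46      0.815
C          52    56.76      0.399
D          51     47.3      0.289
F          28    28.38      0.005
Sum = 2.37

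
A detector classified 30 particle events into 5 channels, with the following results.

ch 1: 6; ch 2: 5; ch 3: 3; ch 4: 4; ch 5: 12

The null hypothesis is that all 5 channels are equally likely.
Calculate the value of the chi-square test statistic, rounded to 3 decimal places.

Expected count for each of the 5 categories: 30/5 = 6.
cat         O        E   (O−E)²/E
ch 1        6        6     0.0000
ch 2        5        6     0.1667
ch 3        3        6     1.5000
ch 4        4        6     0.6667
ch 5       12        6     6.0000
Sum = 8.333

8.333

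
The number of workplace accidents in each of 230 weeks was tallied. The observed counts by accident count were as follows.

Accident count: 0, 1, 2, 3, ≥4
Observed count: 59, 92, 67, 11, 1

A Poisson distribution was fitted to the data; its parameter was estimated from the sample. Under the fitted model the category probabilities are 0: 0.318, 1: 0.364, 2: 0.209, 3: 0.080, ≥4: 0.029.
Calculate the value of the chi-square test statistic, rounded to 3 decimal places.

Expected counts E_i = n·p_i: 230×0.318 = 73.14, 230×0.364 = 83.72, 230×0.209 = 48.07, 230×0.080 = 18.4, 230×0.029 = 6.67.
0: (59 − 73.14)²/73.14 = 199.9396/73.14 = 2.7337
1: (92 − 83.72)²/83.72 = 68.5584/83.72 = 0.8189
2: (67 − 48.07)²/48.07 = 358.3449/48.07 = 7.4546
3: (11 − 18.4)²/18.4 = 54.76/18.4 = 2.9761
≥4: (1 − 6.67)²/6.67 = 32.1489/6.67 = 4.8199
Sum = 18.803

18.803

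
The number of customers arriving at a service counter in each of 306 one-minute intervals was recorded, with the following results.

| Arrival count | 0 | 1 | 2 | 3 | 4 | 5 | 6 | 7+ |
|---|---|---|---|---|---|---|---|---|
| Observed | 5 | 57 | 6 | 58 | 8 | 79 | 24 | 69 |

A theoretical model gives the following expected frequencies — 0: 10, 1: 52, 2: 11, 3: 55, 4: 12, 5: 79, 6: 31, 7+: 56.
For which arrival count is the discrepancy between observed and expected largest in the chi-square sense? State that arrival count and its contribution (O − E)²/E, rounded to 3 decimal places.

χ² = (5−10)²/10 + (57−52)²/52 + (6−11)²/11 + (58−55)²/55 + (8−12)²/12 + (79−79)²/79 + (24−31)²/31 + (69−56)²/56
   = 2.5000 + 0.4808 + 2.2727 + 0.1636 + 1.3333 + 0.0000 + 1.5806 + 3.0179
The largest term is for 7+: 3.018.

7+, 3.018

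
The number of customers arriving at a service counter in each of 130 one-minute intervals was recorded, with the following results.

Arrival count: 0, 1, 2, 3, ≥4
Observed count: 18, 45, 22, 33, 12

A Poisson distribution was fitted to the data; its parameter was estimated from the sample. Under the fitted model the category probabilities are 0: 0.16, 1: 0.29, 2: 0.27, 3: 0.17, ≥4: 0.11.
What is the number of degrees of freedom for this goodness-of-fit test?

There are k = 5 categories and 1 parameter estimated from the data, so df = 5 − 1 − 1 = 3.

3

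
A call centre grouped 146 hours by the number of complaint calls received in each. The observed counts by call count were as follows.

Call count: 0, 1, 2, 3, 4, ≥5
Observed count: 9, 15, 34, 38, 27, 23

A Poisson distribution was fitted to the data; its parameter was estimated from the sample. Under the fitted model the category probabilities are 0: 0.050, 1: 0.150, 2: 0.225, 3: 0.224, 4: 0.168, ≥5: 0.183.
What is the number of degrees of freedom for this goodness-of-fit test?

There are k = 6 categories and 1 parameter estimated from the data, so df = 6 − 1 − 1 = 4.

4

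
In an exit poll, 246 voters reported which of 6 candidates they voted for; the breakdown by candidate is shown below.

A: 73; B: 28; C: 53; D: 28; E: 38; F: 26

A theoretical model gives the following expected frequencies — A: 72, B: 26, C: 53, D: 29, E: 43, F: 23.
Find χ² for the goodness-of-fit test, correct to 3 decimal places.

1.175

χ² = (73−72)²/72 + (28−26)²/26 + (53−53)²/53 + (28−29)²/29 + (38−43)²/43 + (26−23)²/23
   = 0.0139 + 0.1538 + 0.0000 + 0.0345 + 0.5814 + 0.3913
Sum = 1.175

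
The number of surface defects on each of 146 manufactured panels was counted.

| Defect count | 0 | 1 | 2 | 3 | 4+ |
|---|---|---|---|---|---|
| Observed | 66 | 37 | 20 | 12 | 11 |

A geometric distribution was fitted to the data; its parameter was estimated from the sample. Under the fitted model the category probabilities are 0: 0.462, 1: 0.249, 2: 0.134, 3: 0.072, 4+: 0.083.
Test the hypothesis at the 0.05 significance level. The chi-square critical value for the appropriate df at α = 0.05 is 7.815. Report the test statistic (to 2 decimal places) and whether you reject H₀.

0.37; do not reject

Expected counts E_i = n·p_i: 146×0.462 = 67.452, 146×0.249 = 36.354, 146×0.134 = 19.564, 146×0.072 = 10.512, 146×0.083 = 12.118.
χ² = (66−67.452)²/67.452 + (37−36.354)²/36.354 + (20−19.564)²/19.564 + (12−10.512)²/10.512 + (11−12.118)²/12.118
   = 0.031 + 0.011 + 0.010 + 0.211 + 0.103
Sum = 0.37
df = 3. Since 0.37 < 7.815, we do not reject H₀.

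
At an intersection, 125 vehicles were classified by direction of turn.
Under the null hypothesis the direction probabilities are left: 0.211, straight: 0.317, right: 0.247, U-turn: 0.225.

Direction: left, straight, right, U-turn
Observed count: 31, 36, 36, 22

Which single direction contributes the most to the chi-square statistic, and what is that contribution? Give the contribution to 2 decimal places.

Expected counts E_i = n·p_i: 125×0.211 = 26.375, 125×0.317 = 39.625, 125×0.247 = 30.875, 125×0.225 = 28.125.
cat           O        E   (O−E)²/E
left         31   26.375      0.811
straight     36   39.625      0.332
right        36   30.875      0.851
U-turn       22   28.125      1.334
The largest term is for U-turn: 1.33.

U-turn, 1.33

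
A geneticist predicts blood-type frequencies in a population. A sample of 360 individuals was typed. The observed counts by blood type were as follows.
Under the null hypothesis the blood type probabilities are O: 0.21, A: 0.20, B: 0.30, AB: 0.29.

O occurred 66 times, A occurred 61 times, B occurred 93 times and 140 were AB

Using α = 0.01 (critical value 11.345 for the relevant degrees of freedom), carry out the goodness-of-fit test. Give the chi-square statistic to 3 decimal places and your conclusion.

17.122; reject

Expected counts E_i = n·p_i: 360×0.21 = 75.6, 360×0.20 = 72, 360×0.30 = 108, 360×0.29 = 104.4.
χ² = (66−75.6)²/75.6 + (61−72)²/72 + (93−108)²/108 + (140−104.4)²/104.4
   = 1.2190 + 1.6806 + 2.0833 + 12.1395
Sum = 17.122
df = 3. Since 17.122 > 11.345, we reject H₀.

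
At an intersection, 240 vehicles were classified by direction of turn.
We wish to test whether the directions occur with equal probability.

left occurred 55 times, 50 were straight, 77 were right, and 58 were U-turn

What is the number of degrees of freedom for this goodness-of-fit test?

There are k = 4 categories and no parameters were estimated from the data, so df = 4 − 1 = 3.

3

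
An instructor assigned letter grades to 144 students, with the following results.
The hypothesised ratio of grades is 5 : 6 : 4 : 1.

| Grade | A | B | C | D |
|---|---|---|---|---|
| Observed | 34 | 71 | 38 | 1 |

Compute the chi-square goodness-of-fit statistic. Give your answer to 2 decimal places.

15.26

Ratio total = 16. Expected counts: 144×5/16 = 45, 144×6/16 = 54, 144×4/16 = 36, 144×1/16 = 9.
χ² = (34−45)²/45 + (71−54)²/54 + (38−36)²/36 + (1−9)²/9
   = 2.689 + 5.352 + 0.111 + 7.111
Sum = 15.26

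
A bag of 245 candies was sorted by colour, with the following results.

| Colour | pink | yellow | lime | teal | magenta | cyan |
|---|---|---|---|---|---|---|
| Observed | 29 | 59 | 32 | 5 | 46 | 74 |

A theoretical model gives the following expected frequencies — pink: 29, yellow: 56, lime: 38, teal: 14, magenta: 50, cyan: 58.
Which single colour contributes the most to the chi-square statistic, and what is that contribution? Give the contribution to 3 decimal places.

teal, 5.786

χ² = (29−29)²/29 + (59−56)²/56 + (32−38)²/38 + (5−14)²/14 + (46−50)²/50 + (74−58)²/58
   = 0.0000 + 0.1607 + 0.9474 + 5.7857 + 0.3200 + 4.4138
The largest term is for teal: 5.786.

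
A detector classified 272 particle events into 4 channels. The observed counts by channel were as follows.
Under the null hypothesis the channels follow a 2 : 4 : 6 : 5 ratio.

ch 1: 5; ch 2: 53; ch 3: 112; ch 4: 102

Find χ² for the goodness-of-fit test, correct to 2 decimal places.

33.39

Ratio total = 17. Expected counts: 272×2/17 = 32, 272×4/17 = 64, 272×6/17 = 96, 272×5/17 = 80.
χ² = (5−32)²/32 + (53−64)²/64 + (112−96)²/96 + (102−80)²/80
   = 22.781 + 1.891 + 2.667 + 6.050
Sum = 33.39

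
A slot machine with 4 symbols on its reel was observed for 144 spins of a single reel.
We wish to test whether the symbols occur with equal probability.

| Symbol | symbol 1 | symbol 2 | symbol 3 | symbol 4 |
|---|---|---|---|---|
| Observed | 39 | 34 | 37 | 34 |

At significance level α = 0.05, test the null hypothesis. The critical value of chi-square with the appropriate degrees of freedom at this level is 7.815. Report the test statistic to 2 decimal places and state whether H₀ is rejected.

0.50; do not reject

Under H₀ each category has probability 1/4, so each expected count is 144/4 = 36.
χ² = (39−36)²/36 + (34−36)²/36 + (37−36)²/36 + (34−36)²/36
   = 0.250 + 0.111 + 0.028 + 0.111
Sum = 0.50
df = 3. Since 0.50 < 7.815, we do not reject H₀.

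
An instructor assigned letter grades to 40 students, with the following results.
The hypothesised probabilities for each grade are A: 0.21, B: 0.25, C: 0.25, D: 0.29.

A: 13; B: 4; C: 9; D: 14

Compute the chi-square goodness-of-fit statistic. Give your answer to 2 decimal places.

Expected counts E_i = n·p_i: 40×0.21 = 8.4, 40×0.25 = 10, 40×0.25 = 10, 40×0.29 = 11.6.
χ² = (13−8.4)²/8.4 + (4−10)²/10 + (9−10)²/10 + (14−11.6)²/11.6
   = 2.519 + 3.600 + 0.100 + 0.497
Sum = 6.72

6.72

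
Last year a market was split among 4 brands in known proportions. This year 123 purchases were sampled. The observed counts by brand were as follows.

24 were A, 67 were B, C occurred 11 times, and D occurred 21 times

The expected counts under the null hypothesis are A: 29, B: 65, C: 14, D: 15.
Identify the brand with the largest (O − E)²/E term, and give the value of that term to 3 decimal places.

D, 2.400

χ² = (24−29)²/29 + (67−65)²/65 + (11−14)²/14 + (21−15)²/15
   = 0.8621 + 0.0615 + 0.6429 + 2.4000
The largest term is for D: 2.400.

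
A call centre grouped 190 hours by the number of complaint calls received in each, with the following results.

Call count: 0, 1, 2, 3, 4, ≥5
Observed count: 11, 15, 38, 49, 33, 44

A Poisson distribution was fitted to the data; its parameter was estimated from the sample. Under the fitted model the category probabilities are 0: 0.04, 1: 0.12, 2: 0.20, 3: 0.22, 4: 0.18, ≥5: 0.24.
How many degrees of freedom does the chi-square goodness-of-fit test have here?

There are k = 6 categories and 1 parameter estimated from the data, so df = 6 − 1 − 1 = 4.

4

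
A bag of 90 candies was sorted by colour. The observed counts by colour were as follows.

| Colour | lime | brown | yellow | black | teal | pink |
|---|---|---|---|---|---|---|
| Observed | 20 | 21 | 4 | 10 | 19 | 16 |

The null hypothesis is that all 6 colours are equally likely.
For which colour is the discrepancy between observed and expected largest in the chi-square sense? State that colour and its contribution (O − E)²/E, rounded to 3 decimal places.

yellow, 8.067

Under H₀ each category has probability 1/6, so each expected count is 90/6 = 15.
lime: (20 − 15)²/15 = 25/15 = 1.6667
brown: (21 − 15)²/15 = 36/15 = 2.4000
yellow: (4 − 15)²/15 = 121/15 = 8.0667
black: (10 − 15)²/15 = 25/15 = 1.6667
teal: (19 − 15)²/15 = 16/15 = 1.0667
pink: (16 − 15)²/15 = 1/15 = 0.0667
The largest term is for yellow: 8.067.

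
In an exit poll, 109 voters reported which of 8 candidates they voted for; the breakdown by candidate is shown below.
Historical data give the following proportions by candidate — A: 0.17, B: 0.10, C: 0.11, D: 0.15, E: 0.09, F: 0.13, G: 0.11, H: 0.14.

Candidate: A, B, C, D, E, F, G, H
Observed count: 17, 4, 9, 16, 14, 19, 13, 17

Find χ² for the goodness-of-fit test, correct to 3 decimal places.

8.967

Expected counts E_i = n·p_i: 109×0.17 = 18.53, 109×0.10 = 10.9, 109×0.11 = 11.99, 109×0.15 = 16.35, 109×0.09 = 9.81, 109×0.13 = 14.17, 109×0.11 = 11.99, 109×0.14 = 15.26.
A: (17 − 18.53)²/18.53 = 2.3409/18.53 = 0.1263
B: (4 − 10.9)²/10.9 = 47.61/10.9 = 4.3679
C: (9 − 11.99)²/11.99 = 8.9401/11.99 = 0.7456
D: (16 − 16.35)²/16.35 = 0.1225/16.35 = 0.0075
E: (14 − 9.81)²/9.81 = 17.5561/9.81 = 1.7896
F: (19 − 14.17)²/14.17 = 23.3289/14.17 = 1.6464
G: (13 − 11.99)²/11.99 = 1.0201/11.99 = 0.0851
H: (17 − 15.26)²/15.26 = 3.0276/15.26 = 0.1984
Sum = 8.967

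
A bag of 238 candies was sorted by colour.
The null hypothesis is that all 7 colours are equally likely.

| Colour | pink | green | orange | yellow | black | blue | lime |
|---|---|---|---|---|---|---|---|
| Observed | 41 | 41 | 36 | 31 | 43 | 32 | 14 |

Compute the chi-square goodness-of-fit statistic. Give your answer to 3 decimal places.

17.529

Expected count for each of the 7 categories: 238/7 = 34.
cat         O        E   (O−E)²/E
pink       41       34     1.4412
green      41       34     1.4412
orange     36       34     0.1176
yellow     31       34     0.2647
black      43       34     2.3824
blue       32       34     0.1176
lime       14       34    11.7647
Sum = 17.529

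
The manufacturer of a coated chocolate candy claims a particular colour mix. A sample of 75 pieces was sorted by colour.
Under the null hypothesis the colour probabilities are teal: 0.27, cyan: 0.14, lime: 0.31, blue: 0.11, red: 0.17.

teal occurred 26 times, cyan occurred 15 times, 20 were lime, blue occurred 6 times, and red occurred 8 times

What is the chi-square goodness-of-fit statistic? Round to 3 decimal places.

Expected counts E_i = n·p_i: 75×0.27 = 20.25, 75×0.14 = 10.5, 75×0.31 = 23.25, 75×0.11 = 8.25, 75×0.17 = 12.75.
cat         O        E   (O−E)²/E
teal       26    20.25     1.6327
cyan       15     10.5     1.9286
lime       20    23.25     0.4543
blue        6     8.25     0.6136
red         8    12.75     1.7696
Sum = 6.399

6.399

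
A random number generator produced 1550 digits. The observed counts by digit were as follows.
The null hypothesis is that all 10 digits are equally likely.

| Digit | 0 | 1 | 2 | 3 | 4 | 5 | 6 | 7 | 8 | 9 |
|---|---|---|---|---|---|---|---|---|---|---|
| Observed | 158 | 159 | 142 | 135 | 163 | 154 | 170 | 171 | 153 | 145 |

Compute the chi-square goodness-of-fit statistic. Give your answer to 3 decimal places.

Expected count for each of the 10 categories: 1550/10 = 155.
χ² = (158−155)²/155 + (159−155)²/155 + (142−155)²/155 + (135−155)²/155 + (163−155)²/155 + (154−155)²/155 + (170−155)²/155 + (171−155)²/155 + (153−155)²/155 + (145−155)²/155
   = 0.0581 + 0.1032 + 1.0903 + 2.5806 + 0.4129 + 0.0065 + 1.4516 + 1.6516 + 0.0258 + 0.6452
Sum = 8.026

8.026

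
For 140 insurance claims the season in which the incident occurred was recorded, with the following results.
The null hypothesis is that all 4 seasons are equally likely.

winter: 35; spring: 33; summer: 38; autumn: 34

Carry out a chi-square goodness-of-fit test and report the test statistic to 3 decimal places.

Expected count for each of the 4 categories: 140/4 = 35.
winter: (35 − 35)²/35 = 0/35 = 0.0000
spring: (33 − 35)²/35 = 4/35 = 0.1143
summer: (38 − 35)²/35 = 9/35 = 0.2571
autumn: (34 − 35)²/35 = 1/35 = 0.0286
Sum = 0.400

0.400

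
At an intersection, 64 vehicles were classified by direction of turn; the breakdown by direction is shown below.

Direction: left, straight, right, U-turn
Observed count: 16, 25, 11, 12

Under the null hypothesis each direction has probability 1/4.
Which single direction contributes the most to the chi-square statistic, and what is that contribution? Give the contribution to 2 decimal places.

Expected count for each of the 4 categories: 64/4 = 16.
χ² = (16−16)²/16 + (25−16)²/16 + (11−16)²/16 + (12−16)²/16
   = 0.000 + 5.063 + 1.563 + 1.000
The largest term is for straight: 5.06.

straight, 5.06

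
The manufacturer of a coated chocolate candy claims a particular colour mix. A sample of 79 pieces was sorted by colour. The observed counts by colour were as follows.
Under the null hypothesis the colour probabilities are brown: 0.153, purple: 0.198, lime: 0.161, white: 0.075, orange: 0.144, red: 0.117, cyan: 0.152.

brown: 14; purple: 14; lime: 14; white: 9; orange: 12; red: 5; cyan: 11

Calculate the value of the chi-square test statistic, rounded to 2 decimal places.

Expected counts E_i = n·p_i: 79×0.153 = 12.087, 79×0.198 = 15.642, 79×0.161 = 12.719, 79×0.075 = 5.925, 79×0.144 = 11.376, 79×0.117 = 9.243, 79×0.152 = 12.008.
brown: (14 − 12.087)²/12.087 = 3.659569/12.087 = 0.303
purple: (14 − 15.642)²/15.642 = 2.696164/15.642 = 0.172
lime: (14 − 12.719)²/12.719 = 1.640961/12.719 = 0.129
white: (9 − 5.925)²/5.925 = 9.455625/5.925 = 1.596
orange: (12 − 11.376)²/11.376 = 0.389376/11.376 = 0.034
red: (5 − 9.243)²/9.243 = 18.003049/9.243 = 1.948
cyan: (11 − 12.008)²/12.008 = 1.016064/12.008 = 0.085
Sum = 4.27

4.27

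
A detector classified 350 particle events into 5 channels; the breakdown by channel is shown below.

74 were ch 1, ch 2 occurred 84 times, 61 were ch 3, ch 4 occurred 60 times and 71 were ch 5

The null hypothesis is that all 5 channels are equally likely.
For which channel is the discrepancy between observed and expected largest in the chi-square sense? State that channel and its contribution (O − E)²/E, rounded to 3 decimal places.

Expected count for each of the 5 categories: 350/5 = 70.
χ² = (74−70)²/70 + (84−70)²/70 + (61−70)²/70 + (60−70)²/70 + (71−70)²/70
   = 0.2286 + 2.8000 + 1.1571 + 1.4286 + 0.0143
The largest term is for ch 2: 2.800.

ch 2, 2.800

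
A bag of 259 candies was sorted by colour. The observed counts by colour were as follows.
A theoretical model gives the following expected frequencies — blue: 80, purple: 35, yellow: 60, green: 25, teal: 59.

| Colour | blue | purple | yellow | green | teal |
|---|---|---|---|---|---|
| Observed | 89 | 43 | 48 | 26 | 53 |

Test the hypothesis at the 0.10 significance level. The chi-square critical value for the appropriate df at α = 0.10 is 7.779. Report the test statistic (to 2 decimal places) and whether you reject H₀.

5.89; do not reject

cat         O        E   (O−E)²/E
blue       89       80      1.013
purple     43       35      1.829
yellow     48       60      2.400
green      26       25      0.040
teal       53       59      0.610
Sum = 5.89
df = 4. Since 5.89 < 7.779, we do not reject H₀.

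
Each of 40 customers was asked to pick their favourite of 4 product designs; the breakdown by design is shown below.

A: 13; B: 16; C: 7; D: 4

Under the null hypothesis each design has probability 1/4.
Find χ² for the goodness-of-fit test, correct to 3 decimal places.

Expected count for each of the 4 categories: 40/4 = 10.
cat         O        E   (O−E)²/E
A          13       10     0.9000
B          16       10     3.6000
C           7       10     0.9000
D           4       10     3.6000
Sum = 9.000

9.000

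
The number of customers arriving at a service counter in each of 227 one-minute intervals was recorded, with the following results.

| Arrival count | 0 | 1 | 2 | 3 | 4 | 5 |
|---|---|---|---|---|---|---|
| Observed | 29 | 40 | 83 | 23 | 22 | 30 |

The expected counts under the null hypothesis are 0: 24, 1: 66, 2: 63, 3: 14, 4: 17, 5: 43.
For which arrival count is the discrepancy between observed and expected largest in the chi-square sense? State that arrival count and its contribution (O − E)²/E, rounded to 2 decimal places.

1, 10.24

0: (29 − 24)²/24 = 25/24 = 1.042
1: (40 − 66)²/66 = 676/66 = 10.242
2: (83 − 63)²/63 = 400/63 = 6.349
3: (23 − 14)²/14 = 81/14 = 5.786
4: (22 − 17)²/17 = 25/17 = 1.471
5: (30 − 43)²/43 = 169/43 = 3.930
The largest term is for 1: 10.24.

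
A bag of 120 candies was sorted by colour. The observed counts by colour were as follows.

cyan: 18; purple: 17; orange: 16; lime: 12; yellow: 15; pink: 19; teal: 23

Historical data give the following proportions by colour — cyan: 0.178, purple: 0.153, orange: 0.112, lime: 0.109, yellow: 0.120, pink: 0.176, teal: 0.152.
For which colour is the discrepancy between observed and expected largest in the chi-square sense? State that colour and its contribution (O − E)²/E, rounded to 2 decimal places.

teal, 1.24

Expected counts E_i = n·p_i: 120×0.178 = 21.36, 120×0.153 = 18.36, 120×0.112 = 13.44, 120×0.109 = 13.08, 120×0.120 = 14.4, 120×0.176 = 21.12, 120×0.152 = 18.24.
cat         O        E   (O−E)²/E
cyan       18    21.36      0.529
purple     17    18.36      0.101
orange     16    13.44      0.488
lime       12    13.08      0.089
yellow     15     14.4      0.025
pink       19    21.12      0.213
teal       23    18.24      1.242
The largest term is for teal: 1.24.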